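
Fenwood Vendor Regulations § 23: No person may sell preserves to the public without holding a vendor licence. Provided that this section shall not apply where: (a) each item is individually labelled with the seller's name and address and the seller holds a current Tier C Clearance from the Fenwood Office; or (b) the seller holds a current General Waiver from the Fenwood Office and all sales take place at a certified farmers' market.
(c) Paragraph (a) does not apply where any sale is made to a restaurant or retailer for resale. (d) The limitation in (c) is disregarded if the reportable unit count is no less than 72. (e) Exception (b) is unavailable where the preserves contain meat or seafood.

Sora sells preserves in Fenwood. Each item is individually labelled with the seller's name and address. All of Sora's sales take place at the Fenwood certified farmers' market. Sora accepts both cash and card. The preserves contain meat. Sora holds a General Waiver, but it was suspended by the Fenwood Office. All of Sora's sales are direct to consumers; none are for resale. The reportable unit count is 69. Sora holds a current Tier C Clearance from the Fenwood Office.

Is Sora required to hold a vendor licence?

All of (a)'s requirements are met (items are individually labelled; a current Tier C Clearance is held). Under paragraphs (c)–(d): (c), which would limit (a), is inapplicable: no sales are for resale. So (a) applies.
Exception (b) requires that the seller holds a current General Waiver from the Fenwood Office; but the General Waiver is not current, so (b) is unavailable.

No — exception (a) applies; Sora is not required to hold a vendor licence.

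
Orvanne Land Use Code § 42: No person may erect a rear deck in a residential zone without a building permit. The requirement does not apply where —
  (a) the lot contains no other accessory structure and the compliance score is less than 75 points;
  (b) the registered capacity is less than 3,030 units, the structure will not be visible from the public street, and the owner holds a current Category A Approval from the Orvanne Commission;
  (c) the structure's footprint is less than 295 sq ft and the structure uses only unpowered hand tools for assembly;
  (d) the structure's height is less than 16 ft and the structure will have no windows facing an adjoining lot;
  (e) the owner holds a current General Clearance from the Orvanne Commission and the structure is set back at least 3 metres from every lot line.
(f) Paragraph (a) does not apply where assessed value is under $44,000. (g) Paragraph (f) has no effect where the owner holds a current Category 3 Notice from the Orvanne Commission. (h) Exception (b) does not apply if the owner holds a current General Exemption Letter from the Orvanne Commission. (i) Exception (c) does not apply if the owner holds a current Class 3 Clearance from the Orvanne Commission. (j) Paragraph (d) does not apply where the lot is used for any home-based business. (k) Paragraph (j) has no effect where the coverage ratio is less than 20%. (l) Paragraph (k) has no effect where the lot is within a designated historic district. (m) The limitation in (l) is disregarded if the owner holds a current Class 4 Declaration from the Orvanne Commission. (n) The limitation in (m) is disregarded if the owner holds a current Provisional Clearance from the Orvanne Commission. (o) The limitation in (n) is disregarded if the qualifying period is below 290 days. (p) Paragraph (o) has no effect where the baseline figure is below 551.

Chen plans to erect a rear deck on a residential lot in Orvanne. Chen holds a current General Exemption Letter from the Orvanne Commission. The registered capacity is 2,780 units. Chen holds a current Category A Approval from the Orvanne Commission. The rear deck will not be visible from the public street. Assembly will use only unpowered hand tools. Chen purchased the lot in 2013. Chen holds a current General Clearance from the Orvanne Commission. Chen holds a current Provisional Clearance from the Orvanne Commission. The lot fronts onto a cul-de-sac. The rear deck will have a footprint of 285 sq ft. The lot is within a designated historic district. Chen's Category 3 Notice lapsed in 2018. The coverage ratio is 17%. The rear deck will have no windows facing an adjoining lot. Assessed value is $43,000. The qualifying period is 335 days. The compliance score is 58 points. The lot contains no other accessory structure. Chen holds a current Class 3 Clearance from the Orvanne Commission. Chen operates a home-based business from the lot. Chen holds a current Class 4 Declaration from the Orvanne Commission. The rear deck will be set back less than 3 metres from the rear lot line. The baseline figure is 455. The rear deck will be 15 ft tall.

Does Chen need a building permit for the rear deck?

Exception (a) is satisfied on its face — the lot has no other accessory structure; the compliance score is 58 points, less than the 75 points limit. Turning to paragraphs (f)–(g): (f) is engaged — assessed value is $43,000, under the $44,000 limit. (g) is not triggered (there is no Category 3 Notice in force), so (f) stands. So (a) is unavailable.
Exception (b) is satisfied on its face — the registered capacity is 2,780 units, less than the 3,030 units limit; the structure will not be visible from the street; a current Category A Approval is held. Turning to paragraph (h): (h) operates against (b): a current General Exemption Letter is held. Exception (b) does not apply.
Exception (c): the structure's footprint is 285 sq ft, less than the 295 sq ft limit; assembly uses only hand tools — every condition holds. But: (i) operates against (c): a current Class 3 Clearance is held. (c) is therefore removed.
Exception (d) is satisfied on its face — the structure's height is 15 ft, less than the 16 ft limit; no windows face an adjoining lot. However, paragraphs (j)–(p) must be considered: (j) operates — a home-based business operates on the lot. (k) is engaged (the coverage ratio is 17%, less than the 20% limit), but yields to (l): (l) is engaged — the lot is in a historic district. (m) operates (a current Class 4 Declaration is held), but is itself disapplied by (n): (n) operates against (m): a current Provisional Clearance is held. (o), which would lift (n), is not triggered — the qualifying period is 335 days, not below 290 days. Exception (d) does not apply.
Exception (e) requires that the structure is set back at least 3 metres from every lot line; but the rear setback is under 3 m, so (e) is unavailable.
Every exception is unavailable, so the rule governs.

Yes — Chen must obtain a building permit.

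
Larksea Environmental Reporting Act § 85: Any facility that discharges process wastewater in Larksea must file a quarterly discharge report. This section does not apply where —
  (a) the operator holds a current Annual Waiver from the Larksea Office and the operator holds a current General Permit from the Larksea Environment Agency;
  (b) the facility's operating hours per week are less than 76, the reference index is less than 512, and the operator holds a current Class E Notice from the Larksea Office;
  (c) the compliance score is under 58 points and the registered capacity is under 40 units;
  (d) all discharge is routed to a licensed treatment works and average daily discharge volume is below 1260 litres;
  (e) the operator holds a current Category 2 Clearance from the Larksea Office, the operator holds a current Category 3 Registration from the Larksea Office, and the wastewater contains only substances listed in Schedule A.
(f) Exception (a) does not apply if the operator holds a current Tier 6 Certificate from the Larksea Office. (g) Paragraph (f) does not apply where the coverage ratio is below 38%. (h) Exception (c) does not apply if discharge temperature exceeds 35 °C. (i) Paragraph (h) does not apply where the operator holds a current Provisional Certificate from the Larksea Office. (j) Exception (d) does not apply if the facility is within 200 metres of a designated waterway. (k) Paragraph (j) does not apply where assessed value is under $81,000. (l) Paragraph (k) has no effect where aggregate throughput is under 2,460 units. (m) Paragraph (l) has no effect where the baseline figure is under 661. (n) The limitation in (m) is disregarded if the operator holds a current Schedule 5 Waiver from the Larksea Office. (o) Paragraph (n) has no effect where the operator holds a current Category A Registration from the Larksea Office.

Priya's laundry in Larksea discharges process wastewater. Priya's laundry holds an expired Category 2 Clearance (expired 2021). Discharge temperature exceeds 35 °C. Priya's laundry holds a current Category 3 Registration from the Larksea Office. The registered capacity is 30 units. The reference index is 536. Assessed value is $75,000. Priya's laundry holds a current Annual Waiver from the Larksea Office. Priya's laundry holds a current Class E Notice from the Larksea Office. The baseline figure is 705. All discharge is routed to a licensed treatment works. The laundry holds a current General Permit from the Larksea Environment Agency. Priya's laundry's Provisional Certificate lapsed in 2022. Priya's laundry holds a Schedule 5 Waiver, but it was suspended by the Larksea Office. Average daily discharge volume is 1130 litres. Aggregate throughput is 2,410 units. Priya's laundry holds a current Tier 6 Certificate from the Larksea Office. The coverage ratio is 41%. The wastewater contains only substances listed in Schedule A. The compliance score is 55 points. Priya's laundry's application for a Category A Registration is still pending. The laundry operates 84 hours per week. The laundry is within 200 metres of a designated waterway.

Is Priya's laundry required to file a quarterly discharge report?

Yes — Priya's laundry must file a quarterly discharge report.

All of (a)'s requirements are met (a current Annual Waiver is held; a current General Permit is held). But applying paragraphs (f)–(g): (f) operates against (a): a current Tier 6 Certificate is held. (g), which would lift (f), does not operate here — the coverage ratio is 41%, not below 38%. (a) is therefore removed.
Exception (b) requires that the facility's operating hours per week are less than 76; but the facility's operating hours per week are 84, not less than 76, so (b) is unavailable.
All of (c)'s requirements are met (the compliance score is 55 points, under the 58 points limit; the registered capacity is 30 units, under the 40 units limit). However, paragraphs (h)–(i) must be considered: (h) operates against (c): discharge temperature exceeds 35 °C. (i) is not triggered (there is no Provisional Certificate in force), so (h) stands. So (c) is unavailable.
Exception (d) is satisfied on its face — discharge is routed to a licensed treatment works; average daily discharge volume is 1130 litres, below the 1260 litres limit. However, paragraphs (j)–(o) must be considered: (j) applies — the laundry is within 200 m of a designated waterway. (k) would limit (j) — assessed value is $75,000, under the $81,000 limit — but (l) sets (k) aside: (l) operates against (k): aggregate throughput is 2,410 units, under the 2,460 units limit. (m), which would lift (l), is not engaged — the baseline figure is 705, not under 661. So (d) is unavailable.
Exception (e) fails — there is no Category 2 Clearance in force.
No exception applies. The general rule governs.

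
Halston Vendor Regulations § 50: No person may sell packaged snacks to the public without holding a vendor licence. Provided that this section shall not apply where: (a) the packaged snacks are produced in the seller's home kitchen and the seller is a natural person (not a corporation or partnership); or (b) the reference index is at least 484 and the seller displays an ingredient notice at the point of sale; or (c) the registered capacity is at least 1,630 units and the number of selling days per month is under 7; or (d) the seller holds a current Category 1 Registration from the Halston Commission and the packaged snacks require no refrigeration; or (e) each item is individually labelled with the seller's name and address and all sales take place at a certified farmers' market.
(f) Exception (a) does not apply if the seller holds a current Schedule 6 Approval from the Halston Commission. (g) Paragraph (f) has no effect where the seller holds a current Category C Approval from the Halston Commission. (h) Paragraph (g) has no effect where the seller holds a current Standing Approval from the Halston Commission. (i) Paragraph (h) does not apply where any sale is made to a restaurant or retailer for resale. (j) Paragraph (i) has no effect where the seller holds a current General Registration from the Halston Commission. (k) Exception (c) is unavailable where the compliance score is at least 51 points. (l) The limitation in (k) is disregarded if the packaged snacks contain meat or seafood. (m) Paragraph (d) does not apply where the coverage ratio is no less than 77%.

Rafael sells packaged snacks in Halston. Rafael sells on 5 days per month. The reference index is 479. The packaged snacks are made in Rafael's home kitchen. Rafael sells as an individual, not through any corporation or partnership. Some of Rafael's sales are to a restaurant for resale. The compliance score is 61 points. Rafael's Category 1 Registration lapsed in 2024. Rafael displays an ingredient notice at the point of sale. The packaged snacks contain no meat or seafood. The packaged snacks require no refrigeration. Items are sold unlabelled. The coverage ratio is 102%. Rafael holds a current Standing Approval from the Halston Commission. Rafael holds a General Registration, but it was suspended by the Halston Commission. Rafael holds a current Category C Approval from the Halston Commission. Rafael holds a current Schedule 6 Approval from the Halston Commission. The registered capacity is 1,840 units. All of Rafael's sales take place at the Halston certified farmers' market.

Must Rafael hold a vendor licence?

All of (a)'s requirements are met (the packaged snacks are home-kitchen produced; the seller is a natural person). Applying paragraphs (f)–(j): (f) is engaged (a current Schedule 6 Approval is held), but is itself disapplied by (g): (g) is triggered — a current Category C Approval is held. (h) would limit (g) — a current Standing Approval is held — but (i) sets (h) aside: (i) operates against (h): some sales are to a restaurant for resale. (j) is not triggered (there is no General Registration in force), so (i) stands. So (a) applies.
Exception (b) does not apply: the reference index is 479, short of 484.
Exception (c)'s conditions are all satisfied: the registered capacity is 1,840 units, meeting the 1,630 units threshold; the number of selling days per month is 5, under the 7 limit. Turning to paragraphs (k)–(l): (k) operates against (c): the compliance score is 61 points, meeting the 51 points threshold. (l), which would lift (k), is not engaged — the packaged snacks contain no meat or seafood. Exception (c) does not apply.
Exception (d) does not apply: there is no Category 1 Registration in force.
Exception (e) requires that each item is individually labelled with the seller's name and address; but items are sold unlabelled, so (e) is unavailable.

No — exception (a) applies; Rafael is not required to hold a vendor licence.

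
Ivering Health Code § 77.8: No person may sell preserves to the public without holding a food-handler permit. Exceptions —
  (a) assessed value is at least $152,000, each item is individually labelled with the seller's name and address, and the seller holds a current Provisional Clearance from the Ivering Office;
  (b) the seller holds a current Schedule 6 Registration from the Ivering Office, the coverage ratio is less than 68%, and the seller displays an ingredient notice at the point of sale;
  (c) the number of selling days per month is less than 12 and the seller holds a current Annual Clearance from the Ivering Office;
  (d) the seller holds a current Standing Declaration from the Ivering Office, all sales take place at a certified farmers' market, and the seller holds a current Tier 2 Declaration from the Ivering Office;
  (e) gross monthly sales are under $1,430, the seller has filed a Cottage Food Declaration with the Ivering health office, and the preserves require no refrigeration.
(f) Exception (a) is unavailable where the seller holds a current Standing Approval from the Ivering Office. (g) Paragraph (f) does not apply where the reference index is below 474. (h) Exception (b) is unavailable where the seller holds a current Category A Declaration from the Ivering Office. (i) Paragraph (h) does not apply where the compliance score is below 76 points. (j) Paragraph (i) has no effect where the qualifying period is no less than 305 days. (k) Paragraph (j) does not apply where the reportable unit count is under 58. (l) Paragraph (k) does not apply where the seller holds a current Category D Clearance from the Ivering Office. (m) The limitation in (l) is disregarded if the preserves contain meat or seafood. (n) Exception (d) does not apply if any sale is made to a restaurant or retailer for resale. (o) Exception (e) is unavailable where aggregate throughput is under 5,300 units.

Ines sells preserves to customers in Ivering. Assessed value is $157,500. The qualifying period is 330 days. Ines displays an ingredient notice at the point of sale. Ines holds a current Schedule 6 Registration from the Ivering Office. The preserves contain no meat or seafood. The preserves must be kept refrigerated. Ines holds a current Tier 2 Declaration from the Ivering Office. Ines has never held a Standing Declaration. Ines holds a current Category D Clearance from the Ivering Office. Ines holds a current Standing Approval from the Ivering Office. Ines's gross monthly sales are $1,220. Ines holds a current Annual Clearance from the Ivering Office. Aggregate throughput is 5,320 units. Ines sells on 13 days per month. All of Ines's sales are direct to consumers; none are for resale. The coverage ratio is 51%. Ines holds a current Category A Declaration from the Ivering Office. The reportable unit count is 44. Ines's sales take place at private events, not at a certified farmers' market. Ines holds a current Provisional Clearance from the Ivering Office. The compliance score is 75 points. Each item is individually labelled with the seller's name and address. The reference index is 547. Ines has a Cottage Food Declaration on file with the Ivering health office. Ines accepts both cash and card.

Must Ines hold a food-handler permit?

Yes — Ines must hold a food-handler permit.

All of (a)'s requirements are met (assessed value is $157,500, meeting the $152,000 threshold; items are individually labelled; a current Provisional Clearance is held). But: (f) operates against (a): a current Standing Approval is held. (g), which would lift (f), is not triggered — the reference index is 547, not below 474. (a) is therefore removed.
Exception (b) is satisfied on its face — a current Schedule 6 Registration is held; the coverage ratio is 51%, less than the 68% limit; an ingredient notice is displayed. But: (h) is engaged — a current Category A Declaration is held. (i) operates (the compliance score is 75 points, below the 76 points limit), but is displaced by (j): (j) is engaged — the qualifying period is 330 days, meeting the 305 days threshold. (k) operates (the reportable unit count is 44, under the 58 limit), but is displaced by (l): (l) operates — a current Category D Clearance is held. (m), which would lift (l), does not operate here — the preserves contain no meat or seafood. So (b) is unavailable.
Exception (c) does not apply: the number of selling days per month is 13, not less than 12.
Exception (d) requires that the seller holds a current Standing Declaration from the Ivering Office; but there is no Standing Declaration in force, so (d) is unavailable.
Exception (e) fails — the preserves require refrigeration.
No exception applies. The general rule governs.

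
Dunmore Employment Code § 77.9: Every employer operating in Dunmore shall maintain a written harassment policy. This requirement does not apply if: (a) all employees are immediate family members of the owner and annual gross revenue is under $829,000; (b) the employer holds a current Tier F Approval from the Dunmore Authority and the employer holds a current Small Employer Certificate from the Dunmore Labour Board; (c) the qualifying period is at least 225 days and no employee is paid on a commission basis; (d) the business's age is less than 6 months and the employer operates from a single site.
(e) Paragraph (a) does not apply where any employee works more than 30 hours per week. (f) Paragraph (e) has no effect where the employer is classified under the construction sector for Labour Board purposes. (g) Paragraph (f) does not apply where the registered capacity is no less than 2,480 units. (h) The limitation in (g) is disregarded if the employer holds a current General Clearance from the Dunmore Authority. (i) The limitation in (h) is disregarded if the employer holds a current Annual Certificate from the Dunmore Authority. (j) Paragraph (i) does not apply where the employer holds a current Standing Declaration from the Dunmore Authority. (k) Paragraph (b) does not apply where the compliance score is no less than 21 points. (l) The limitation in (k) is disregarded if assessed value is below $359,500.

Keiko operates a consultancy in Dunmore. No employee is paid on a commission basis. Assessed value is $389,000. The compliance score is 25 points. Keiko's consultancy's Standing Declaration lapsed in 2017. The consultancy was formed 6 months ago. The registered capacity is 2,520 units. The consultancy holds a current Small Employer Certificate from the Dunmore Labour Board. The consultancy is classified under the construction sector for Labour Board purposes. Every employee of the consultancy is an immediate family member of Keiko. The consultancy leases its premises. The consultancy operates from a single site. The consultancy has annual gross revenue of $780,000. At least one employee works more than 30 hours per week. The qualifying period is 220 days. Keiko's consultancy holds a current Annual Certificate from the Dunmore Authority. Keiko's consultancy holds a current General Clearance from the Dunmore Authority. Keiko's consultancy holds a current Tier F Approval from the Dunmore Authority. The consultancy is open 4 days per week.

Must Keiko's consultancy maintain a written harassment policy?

Exception (a)'s conditions are all satisfied: every employee is an immediate family member; annual gross revenue is $780,000, under the $829,000 limit. But applying paragraphs (e)–(j): (e) is triggered — at least one employee exceeds 30 hours/week. (f) would limit (e) — the consultancy is classified under the construction sector — but (g) sets (f) aside: (g) operates against (f): the registered capacity is 2,520 units, meeting the 2,480 units threshold. (h) would limit (g) — a current General Clearance is held — but (i) sets (h) aside: (i) operates — a current Annual Certificate is held. (j), which would lift (i), is not engaged — the Standing Declaration is not current. So (a) is unavailable.
Exception (b)'s conditions are all satisfied: a current Tier F Approval is held; a current Small Employer Certificate is held. But: (k) operates against (b): the compliance score is 25 points, meeting the 21 points threshold. (l) does not operate here (assessed value is $389,000, not below $359,500), so (k) stands. (b) is therefore removed.
Exception (c) does not apply: the qualifying period is 220 days, short of 225 days.
Exception (d) requires that the business's age is less than 6 months; but the business's age is 6 months, not less than 6 months, so (d) is unavailable.
Every exception is unavailable, so the rule governs.

Yes — Keiko's consultancy must maintain a written harassment policy.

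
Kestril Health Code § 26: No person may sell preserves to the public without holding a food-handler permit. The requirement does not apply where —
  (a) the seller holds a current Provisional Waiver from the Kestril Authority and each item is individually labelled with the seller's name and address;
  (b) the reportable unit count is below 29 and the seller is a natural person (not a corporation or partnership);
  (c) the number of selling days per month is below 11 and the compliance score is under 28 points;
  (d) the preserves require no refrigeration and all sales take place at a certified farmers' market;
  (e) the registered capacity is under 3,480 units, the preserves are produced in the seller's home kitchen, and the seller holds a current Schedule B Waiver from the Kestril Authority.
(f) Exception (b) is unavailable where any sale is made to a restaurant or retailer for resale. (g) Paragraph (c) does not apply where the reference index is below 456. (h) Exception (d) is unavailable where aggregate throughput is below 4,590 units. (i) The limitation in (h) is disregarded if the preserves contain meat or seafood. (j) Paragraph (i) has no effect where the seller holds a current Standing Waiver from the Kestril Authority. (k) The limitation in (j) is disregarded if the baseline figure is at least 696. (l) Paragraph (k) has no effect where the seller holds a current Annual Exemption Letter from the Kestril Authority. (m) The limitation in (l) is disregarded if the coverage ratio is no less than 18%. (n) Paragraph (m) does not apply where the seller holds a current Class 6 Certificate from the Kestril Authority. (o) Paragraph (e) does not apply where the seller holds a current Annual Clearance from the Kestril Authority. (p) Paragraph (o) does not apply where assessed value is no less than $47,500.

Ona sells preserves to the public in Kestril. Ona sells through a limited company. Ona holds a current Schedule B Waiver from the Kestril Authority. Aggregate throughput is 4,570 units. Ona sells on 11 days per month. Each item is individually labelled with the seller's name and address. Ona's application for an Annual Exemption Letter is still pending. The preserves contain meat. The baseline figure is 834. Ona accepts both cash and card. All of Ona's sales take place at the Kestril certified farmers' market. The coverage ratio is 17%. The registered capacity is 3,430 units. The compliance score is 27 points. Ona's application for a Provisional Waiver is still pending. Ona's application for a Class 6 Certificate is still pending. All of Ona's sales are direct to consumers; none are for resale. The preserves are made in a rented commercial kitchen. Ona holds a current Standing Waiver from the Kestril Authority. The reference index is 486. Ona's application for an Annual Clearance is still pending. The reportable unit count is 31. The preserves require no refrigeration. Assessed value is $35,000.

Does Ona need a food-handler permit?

No — exception (d) applies; Ona is not required to hold a food-handler permit.

Exception (a) requires that the seller holds a current Provisional Waiver from the Kestril Authority; but there is no Provisional Waiver in force, so (a) is unavailable.
Exception (b) fails — the reportable unit count is 31, not below 29.
Exception (c) fails — the number of selling days per month is 11, not below 11.
All of (d)'s requirements are met (the preserves are shelf-stable; all sales are at a certified farmers' market). As to paragraphs (h)–(n): (h) would limit (d) — aggregate throughput is 4,570 units, below the 4,590 units limit — but (i) sets (h) aside: (i) applies — the preserves contain meat. (j) operates (a current Standing Waiver is held), but is displaced by (k): (k) applies — the baseline figure is 834, meeting the 696 threshold. (l) is inapplicable (no current Annual Exemption Letter is held), so (k) stands. So (d) applies.
Exception (e) requires that the preserves are produced in the seller's home kitchen; but the preserves are made in a commercial kitchen, not a home kitchen, so (e) is unavailable.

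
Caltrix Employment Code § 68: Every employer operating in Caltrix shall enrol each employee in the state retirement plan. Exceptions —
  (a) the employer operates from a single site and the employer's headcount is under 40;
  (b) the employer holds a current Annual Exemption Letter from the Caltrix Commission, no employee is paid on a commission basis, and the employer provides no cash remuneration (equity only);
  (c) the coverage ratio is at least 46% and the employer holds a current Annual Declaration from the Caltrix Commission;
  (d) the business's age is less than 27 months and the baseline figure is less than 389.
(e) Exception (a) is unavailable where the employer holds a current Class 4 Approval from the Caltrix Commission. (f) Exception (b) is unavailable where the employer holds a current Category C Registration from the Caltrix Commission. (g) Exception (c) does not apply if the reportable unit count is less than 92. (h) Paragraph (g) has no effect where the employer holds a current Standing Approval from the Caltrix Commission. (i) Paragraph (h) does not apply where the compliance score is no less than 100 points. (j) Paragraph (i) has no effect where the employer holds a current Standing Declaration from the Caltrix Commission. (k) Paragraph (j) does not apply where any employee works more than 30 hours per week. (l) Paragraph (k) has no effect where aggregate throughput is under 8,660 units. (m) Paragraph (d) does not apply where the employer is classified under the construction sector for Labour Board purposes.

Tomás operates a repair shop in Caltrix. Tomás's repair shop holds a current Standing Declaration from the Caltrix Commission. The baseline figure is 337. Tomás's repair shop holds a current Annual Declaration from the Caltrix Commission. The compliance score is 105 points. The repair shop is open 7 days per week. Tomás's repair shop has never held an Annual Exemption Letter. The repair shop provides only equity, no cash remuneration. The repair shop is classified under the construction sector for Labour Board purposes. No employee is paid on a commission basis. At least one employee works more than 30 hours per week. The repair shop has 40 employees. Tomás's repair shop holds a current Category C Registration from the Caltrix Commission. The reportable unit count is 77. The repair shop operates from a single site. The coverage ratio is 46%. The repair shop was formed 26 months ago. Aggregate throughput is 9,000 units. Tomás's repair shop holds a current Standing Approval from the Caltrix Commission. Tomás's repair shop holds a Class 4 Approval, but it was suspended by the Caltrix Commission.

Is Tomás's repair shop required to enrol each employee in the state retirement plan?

Yes — Tomás's repair shop must enrol each employee in the state retirement plan.

Exception (a) fails — the employer's headcount is 40, not under 40.
Exception (b) does not apply: the Annual Exemption Letter is not current.
Exception (c): the coverage ratio is 46%, meeting the 46% threshold; a current Annual Declaration is held — every condition holds. Turning to paragraphs (g)–(l): (g) applies — the reportable unit count is 77, less than the 92 limit. (h) would limit (g) — a current Standing Approval is held — but (i) sets (h) aside: (i) operates — the compliance score is 105 points, meeting the 100 points threshold. (j) operates (a current Standing Declaration is held), but yields to (k): (k) operates against (j): at least one employee exceeds 30 hours/week. (l), which would lift (k), does not operate here — aggregate throughput is 9,000 units, not under 8,660 units. (c) is therefore removed.
Exception (d)'s conditions are all satisfied: the business's age is 26 months, less than the 27 months limit; the baseline figure is 337, less than the 389 limit. But applying paragraph (m): (m) operates — the repair shop is classified under the construction sector. (d) is therefore removed.
No exception is made out. Tomás's repair shop falls within the general rule.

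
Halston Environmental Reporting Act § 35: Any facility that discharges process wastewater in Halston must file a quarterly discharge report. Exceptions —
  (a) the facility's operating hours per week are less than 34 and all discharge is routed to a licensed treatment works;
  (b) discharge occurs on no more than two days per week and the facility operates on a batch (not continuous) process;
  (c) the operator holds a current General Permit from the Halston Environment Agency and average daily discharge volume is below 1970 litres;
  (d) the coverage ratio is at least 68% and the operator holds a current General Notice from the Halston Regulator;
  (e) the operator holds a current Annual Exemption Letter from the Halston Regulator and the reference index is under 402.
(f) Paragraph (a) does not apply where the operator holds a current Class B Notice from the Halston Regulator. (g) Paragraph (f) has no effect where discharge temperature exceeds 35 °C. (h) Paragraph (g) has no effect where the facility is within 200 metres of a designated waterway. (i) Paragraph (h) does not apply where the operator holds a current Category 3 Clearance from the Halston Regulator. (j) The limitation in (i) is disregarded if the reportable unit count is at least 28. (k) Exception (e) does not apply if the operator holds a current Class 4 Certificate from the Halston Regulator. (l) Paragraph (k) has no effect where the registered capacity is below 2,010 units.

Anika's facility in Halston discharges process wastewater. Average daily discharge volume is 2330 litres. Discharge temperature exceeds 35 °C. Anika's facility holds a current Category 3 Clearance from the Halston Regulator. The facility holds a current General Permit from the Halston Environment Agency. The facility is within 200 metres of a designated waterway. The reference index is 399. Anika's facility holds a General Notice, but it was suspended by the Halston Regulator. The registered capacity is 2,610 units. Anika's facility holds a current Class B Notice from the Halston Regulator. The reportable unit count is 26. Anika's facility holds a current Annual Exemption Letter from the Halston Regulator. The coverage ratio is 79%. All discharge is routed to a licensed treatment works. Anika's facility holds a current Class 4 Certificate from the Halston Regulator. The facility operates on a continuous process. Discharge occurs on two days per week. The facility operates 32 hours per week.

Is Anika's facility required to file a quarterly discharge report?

No — exception (a) applies; Anika's facility is not required to file a quarterly discharge report.

Exception (a): the facility's operating hours per week are 32, less than the 34 limit; discharge is routed to a licensed treatment works — every condition holds. As to paragraphs (f)–(j): (f) would limit (a) — a current Class B Notice is held — but (g) sets (f) aside: (g) applies — discharge temperature exceeds 35 °C. (h) would limit (g) — the facility is within 200 m of a designated waterway — but (i) sets (h) aside: (i) is engaged — a current Category 3 Clearance is held. (j) is not engaged (the reportable unit count is 26, short of 28), so (i) stands. Exception (a) stands.
Exception (b) does not apply: the facility operates on a continuous process.
Exception (c) fails — average daily discharge volume is 2330 litres, not below 1970 litres.
Exception (d) does not apply: there is no General Notice in force.
All of (e)'s requirements are met (a current Annual Exemption Letter is held; the reference index is 399, under the 402 limit). But applying paragraphs (k)–(l): (k) is triggered — a current Class 4 Certificate is held. (l), which would lift (k), is inapplicable — the registered capacity is 2,610 units, not below 2,010 units. Exception (e) does not apply.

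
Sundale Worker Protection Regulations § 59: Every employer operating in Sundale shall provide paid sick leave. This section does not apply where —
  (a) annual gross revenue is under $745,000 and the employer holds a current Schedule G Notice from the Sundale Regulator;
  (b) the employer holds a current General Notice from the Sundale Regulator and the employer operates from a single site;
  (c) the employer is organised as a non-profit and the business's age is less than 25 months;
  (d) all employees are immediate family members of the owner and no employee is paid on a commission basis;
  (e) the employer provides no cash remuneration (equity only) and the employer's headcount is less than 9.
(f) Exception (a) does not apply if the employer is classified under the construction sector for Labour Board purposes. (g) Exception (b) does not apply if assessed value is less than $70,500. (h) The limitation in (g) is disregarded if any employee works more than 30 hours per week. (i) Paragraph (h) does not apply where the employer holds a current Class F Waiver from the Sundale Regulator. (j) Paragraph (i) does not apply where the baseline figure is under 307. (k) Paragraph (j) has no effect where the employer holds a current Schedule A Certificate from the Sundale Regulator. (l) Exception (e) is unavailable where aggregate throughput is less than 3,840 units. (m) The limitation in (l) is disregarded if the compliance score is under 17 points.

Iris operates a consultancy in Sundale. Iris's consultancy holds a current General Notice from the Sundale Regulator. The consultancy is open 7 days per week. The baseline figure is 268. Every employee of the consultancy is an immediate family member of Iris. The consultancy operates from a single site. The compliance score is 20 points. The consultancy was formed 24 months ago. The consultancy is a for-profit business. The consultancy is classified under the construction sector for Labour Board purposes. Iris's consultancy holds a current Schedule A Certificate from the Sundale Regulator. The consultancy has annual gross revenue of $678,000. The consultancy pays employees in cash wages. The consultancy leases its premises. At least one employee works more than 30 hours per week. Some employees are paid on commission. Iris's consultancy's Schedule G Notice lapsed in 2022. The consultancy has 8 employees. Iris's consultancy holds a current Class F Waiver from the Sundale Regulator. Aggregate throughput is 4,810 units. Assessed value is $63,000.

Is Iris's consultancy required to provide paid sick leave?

Yes — Iris's consultancy must provide paid sick leave.

Exception (a) requires that the employer holds a current Schedule G Notice from the Sundale Regulator; but there is no Schedule G Notice in force, so (a) is unavailable.
Exception (b)'s conditions are all satisfied: a current General Notice is held; the employer operates from a single site. But: (g) operates against (b): assessed value is $63,000, less than the $70,500 limit. (h) would limit (g) — at least one employee exceeds 30 hours/week — but (i) sets (h) aside: (i) operates — a current Class F Waiver is held. (j) would limit (i) — the baseline figure is 268, under the 307 limit — but (k) sets (j) aside: (k) is engaged — a current Schedule A Certificate is held. So (b) is unavailable.
Exception (c) requires that the employer is organised as a non-profit; but the employer is for-profit, so (c) is unavailable.
Exception (d) does not apply: some employees are paid on commission.
Exception (e) does not apply: employees are paid cash wages.
Every exception is unavailable, so the rule governs.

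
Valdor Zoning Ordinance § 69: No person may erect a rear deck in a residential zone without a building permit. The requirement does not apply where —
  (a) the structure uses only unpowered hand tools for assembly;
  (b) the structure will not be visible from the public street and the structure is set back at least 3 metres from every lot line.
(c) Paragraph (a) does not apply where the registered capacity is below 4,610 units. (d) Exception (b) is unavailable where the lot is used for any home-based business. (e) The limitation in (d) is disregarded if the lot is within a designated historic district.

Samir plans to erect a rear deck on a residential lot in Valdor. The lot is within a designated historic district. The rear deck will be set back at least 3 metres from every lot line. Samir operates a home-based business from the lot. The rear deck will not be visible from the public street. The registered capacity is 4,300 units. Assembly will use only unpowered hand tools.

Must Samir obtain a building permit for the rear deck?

No — exception (b) applies; Samir does not need a building permit.

Exception (a) is satisfied on its face — assembly uses only hand tools. But: (c) is triggered — the registered capacity is 4,300 units, below the 4,610 units limit. Exception (a) does not apply.
All of (b)'s requirements are met (the structure will not be visible from the street; the setback is at least 3 m on every side). Applying paragraphs (d)–(e): (d) is engaged (a home-based business operates on the lot), but is itself disapplied by (e): (e) is triggered — the lot is in a historic district. (b) remains available.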